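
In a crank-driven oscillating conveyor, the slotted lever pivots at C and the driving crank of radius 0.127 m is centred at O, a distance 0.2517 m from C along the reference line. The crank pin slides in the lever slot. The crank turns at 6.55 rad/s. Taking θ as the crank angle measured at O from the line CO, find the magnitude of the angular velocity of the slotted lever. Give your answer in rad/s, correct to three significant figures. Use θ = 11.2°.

ω = 6.55 rad/s
Crank pin A relative to C: A = (d + r cosθ, r sinθ); lever angle φ = atan2(r sinθ, d + r cosθ).
Differentiating tanφ: φ̇ = rω(d cosθ + r)/(d² + r² + 2dr cosθ).
d² + r² + 2dr cosθ = |CA|² = 0.142196 m²;  d cosθ + r = +0.37391 m.
|ω_lever| = |0.127·6.55·+0.37391| / 0.142196 = 2.1874 rad/s.

2.19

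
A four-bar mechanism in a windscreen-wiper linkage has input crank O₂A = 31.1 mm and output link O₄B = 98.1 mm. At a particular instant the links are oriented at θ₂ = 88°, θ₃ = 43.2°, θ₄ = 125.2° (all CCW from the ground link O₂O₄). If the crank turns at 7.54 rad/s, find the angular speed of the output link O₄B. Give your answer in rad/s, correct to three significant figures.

ω₂ = 7.54 rad/s
Differentiating the loop-closure r₂e^{iθ₂}+r₃e^{iθ₃}=r₁+r₄e^{iθ₄} gives r₂ω₂e^{iθ₂}+r₃ω₃e^{iθ₃}=r₄ω₄e^{iθ₄}.
Eliminating the other unknown: ω₄ = r₂ω₂ sin(θ₂−θ₃) / [r₄ sin(θ₄−θ₃)].
Numerator sine = +0.70463; denominator sine = +0.99027.
Result = 0.0311·7.54·(+0.70463) / (0.0981·(+0.99027)) = +1.7009 rad/s; magnitude 1.7009 rad/s.

1.70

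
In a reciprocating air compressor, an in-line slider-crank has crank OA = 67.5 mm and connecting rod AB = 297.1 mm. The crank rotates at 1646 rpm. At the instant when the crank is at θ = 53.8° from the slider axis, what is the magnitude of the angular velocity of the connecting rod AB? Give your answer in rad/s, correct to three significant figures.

23.5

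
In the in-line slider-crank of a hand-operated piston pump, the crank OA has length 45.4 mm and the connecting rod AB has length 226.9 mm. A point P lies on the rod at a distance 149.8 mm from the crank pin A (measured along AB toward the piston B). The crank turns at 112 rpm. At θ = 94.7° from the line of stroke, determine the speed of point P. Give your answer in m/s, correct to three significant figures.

0.525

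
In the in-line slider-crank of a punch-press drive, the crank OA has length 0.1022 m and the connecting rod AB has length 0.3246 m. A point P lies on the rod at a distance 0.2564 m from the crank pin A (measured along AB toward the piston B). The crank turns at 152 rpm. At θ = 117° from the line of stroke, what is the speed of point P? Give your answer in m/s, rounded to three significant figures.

ω = 15.92 rad/s.  Crank-pin speed |V_A| = rω = 1.6268 m/s, perpendicular to OA.
Rod angle: sinφ = −(r/L) sinθ ⇒ φ = -16.292°; ω_rod = −rω cosθ/√(L²−r²sin²θ) = +2.3704 rad/s.
V_P = V_A + ω_rod × AP, with AP = 0.2564 m along the rod.
Components: V_Px = −rω sinθ − a·ω_rod·sinφ = -1.279 m/s;  V_Py = rω cosθ + a·ω_rod·cosφ = -0.15517 m/s.
|V_P| = √(V_Px² + V_Py²) = 1.2883 m/s.

1.29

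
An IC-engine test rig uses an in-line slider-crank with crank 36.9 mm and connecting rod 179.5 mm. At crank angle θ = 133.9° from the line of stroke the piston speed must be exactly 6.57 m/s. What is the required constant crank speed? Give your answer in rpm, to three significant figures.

2760

For an in-line slider-crank, |v_piston| = rω|sinθ|·[1 + r cosθ/√(L² − r² sin²θ)].
With r = 0.0369 m, L = 0.1795 m, θ = 133.9°: the bracketed kinematic factor |dx/dθ| = 0.022756 m.
ω = v/|dx/dθ| = 6.57/0.022756 = 288.71 rad/s.
N = 60ω/(2π) = 2757 rpm.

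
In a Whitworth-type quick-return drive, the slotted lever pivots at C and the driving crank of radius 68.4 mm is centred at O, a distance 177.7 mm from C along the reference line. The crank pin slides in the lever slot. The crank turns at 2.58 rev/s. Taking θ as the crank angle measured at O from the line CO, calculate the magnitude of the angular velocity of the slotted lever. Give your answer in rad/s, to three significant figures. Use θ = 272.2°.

ω = 16.21 rad/s (from 2.58 rev/s).
Crank pin A relative to C: A = (d + r cosθ, r sinθ); lever angle φ = atan2(r sinθ, d + r cosθ).
Differentiating tanφ: φ̇ = rω(d cosθ + r)/(d² + r² + 2dr cosθ).
d² + r² + 2dr cosθ = |CA|² = 0.037189 m²;  d cosθ + r = +0.075222 m.
|ω_lever| = |0.0684·16.21·+0.075222| / 0.037189 = 2.2428 rad/s.

2.24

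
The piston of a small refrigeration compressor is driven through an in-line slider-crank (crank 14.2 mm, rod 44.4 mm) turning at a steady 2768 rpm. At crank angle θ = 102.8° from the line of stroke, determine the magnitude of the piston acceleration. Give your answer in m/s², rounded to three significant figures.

ω = 2π·2768/60 = 289.9 rad/s
x(θ) = r cosθ + √(L² − r² sin²θ); with ω constant, a = ω²·d²x/dθ².
d²x/dθ² = −r cosθ − r²(cos2θ)/√u − r⁴ sin²2θ/(4u^{3/2}),  u = L² − r² sin²θ = 0.00177962 m².
Substituting r = 0.0142 m, L = 0.0444 m, θ = 102.8°: d²x/dθ² = +0.0074313 m.
a = ω²·d²x/dθ² = (289.9)²·(+0.0074313) = +624.39 m/s²;  |a| = 624.39 m/s².

624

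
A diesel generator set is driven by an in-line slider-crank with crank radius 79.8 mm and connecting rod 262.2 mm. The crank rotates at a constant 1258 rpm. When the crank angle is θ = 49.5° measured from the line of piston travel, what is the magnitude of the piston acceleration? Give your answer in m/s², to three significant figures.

842

ω = 2π·1258/60 = 131.7 rad/s
x(θ) = r cosθ + √(L² − r² sin²θ); with ω constant, a = ω²·d²x/dθ².
d²x/dθ² = −r cosθ − r²(cos2θ)/√u − r⁴ sin²2θ/(4u^{3/2}),  u = L² − r² sin²θ = 0.0650667 m².
Substituting r = 0.0798 m, L = 0.2622 m, θ = 49.5°: d²x/dθ² = -0.048516 m.
a = ω²·d²x/dθ² = (131.7)²·(-0.048516) = -841.99 m/s²;  |a| = 841.99 m/s².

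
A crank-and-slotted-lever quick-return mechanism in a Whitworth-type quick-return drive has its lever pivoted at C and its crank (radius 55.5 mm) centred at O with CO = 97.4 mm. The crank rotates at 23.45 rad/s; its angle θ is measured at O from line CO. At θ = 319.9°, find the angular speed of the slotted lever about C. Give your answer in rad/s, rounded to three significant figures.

ω = 23.45 rad/s
Crank pin A relative to C: A = (d + r cosθ, r sinθ); lever angle φ = atan2(r sinθ, d + r cosθ).
Differentiating tanφ: φ̇ = rω(d cosθ + r)/(d² + r² + 2dr cosθ).
d² + r² + 2dr cosθ = |CA|² = 0.0208369 m²;  d cosθ + r = +0.13 m.
|ω_lever| = |0.0555·23.45·+0.13| / 0.0208369 = 8.12 rad/s.

8.12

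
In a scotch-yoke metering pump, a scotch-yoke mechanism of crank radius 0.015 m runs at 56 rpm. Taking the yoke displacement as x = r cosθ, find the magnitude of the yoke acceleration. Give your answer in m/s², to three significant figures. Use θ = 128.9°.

0.324

ω = 5.864 rad/s (from 56 rpm).
x = r cosθ ⇒ ẍ = −rω² cosθ (ω constant).
|a| = rω²|cosθ| = 0.015·(5.864)²·|cos 128.9°| = 0.32394 m/s².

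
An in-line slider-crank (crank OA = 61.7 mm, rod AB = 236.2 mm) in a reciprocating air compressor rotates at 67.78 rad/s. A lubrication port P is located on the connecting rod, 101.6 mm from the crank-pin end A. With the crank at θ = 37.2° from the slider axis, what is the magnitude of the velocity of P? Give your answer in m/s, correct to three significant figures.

ω = 67.78 rad/s.  Crank-pin speed |V_A| = rω = 4.182 m/s, perpendicular to OA.
Rod angle: sinφ = −(r/L) sinθ ⇒ φ = -9.087°; ω_rod = −rω cosθ/√(L²−r²sin²θ) = -14.282 rad/s.
V_P = V_A + ω_rod × AP, with AP = 0.1016 m along the rod.
Components: V_Px = −rω sinθ − a·ω_rod·sinφ = -2.7576 m/s;  V_Py = rω cosθ + a·ω_rod·cosφ = +1.8983 m/s.
|V_P| = √(V_Px² + V_Py²) = 3.3478 m/s.

3.35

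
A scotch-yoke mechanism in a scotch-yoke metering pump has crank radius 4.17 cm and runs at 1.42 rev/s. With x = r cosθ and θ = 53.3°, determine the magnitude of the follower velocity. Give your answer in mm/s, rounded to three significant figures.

298

ω = 8.922 rad/s (from 1.42 rev/s).
x = r cosθ ⇒ ẋ = −rω sinθ.
|v| = rω|sinθ| = 0.0417·8.922·|sin 53.3°| = 0.2983 m/s = 298.3 mm/s.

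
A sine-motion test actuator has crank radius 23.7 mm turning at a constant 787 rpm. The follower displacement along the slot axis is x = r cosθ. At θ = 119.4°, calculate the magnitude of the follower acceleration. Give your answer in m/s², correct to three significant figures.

ω = 82.41 rad/s (from 787 rpm).
x = r cosθ ⇒ ẍ = −rω² cosθ (ω constant).
|a| = rω²|cosθ| = 0.0237·(82.41)²·|cos 119.4°| = 79.023 m/s².

79.0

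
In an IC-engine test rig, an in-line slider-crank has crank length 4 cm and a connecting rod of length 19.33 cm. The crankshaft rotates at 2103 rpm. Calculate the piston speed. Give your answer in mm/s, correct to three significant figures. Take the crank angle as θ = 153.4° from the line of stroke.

ω = 2π·2103/60 = 220.2 rad/s
For an in-line slider-crank, x = r cosθ + √(L² − r² sin²θ), so v = −rω sinθ·[1 + r cosθ/√(L² − r² sin²θ)].
With r = 0.04 m, L = 0.1933 m, θ = 153.4°: √(L² − r² sin²θ) = 0.19247 m.
v = −0.04·220.2·0.44776·[1 + 0.04·-0.89415/0.19247] = -3.2114 m/s.
|v| = 3.2114 m/s = 3211.4 mm/s.

3210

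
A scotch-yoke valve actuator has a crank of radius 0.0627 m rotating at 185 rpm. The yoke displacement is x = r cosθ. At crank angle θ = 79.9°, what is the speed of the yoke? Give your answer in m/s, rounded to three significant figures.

ω = 19.37 rad/s (from 185 rpm).
x = r cosθ ⇒ ẋ = −rω sinθ.
|v| = rω|sinθ| = 0.0627·19.37·|sin 79.9°| = 1.1959 m/s.

1.20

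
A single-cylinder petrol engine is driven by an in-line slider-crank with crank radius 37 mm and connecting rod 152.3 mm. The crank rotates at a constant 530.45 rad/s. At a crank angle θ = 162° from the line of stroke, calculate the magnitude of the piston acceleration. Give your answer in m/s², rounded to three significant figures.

7840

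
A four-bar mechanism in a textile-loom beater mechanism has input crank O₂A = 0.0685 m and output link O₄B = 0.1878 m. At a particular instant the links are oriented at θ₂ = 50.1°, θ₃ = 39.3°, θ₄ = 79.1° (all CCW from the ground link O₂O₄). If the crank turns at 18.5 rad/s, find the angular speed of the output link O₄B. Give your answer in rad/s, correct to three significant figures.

1.98

ω₂ = 18.5 rad/s
Differentiating the loop-closure r₂e^{iθ₂}+r₃e^{iθ₃}=r₁+r₄e^{iθ₄} gives r₂ω₂e^{iθ₂}+r₃ω₃e^{iθ₃}=r₄ω₄e^{iθ₄}.
Eliminating the other unknown: ω₄ = r₂ω₂ sin(θ₂−θ₃) / [r₄ sin(θ₄−θ₃)].
Numerator sine = +0.18738; denominator sine = +0.64011.
Result = 0.0685·18.5·(+0.18738) / (0.1878·(+0.64011)) = +1.9753 rad/s; magnitude 1.9753 rad/s.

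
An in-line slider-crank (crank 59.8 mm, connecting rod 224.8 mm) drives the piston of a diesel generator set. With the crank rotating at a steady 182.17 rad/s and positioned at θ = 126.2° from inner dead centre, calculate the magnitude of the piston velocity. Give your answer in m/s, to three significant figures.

7.38

ω = 182.2 rad/s
For an in-line slider-crank, x = r cosθ + √(L² − r² sin²θ), so v = −rω sinθ·[1 + r cosθ/√(L² − r² sin²θ)].
With r = 0.0598 m, L = 0.2248 m, θ = 126.2°: √(L² − r² sin²θ) = 0.21956 m.
v = −0.0598·182.2·0.80696·[1 + 0.0598·-0.59061/0.21956] = -7.3767 m/s.
|v| = 7.3767 m/s.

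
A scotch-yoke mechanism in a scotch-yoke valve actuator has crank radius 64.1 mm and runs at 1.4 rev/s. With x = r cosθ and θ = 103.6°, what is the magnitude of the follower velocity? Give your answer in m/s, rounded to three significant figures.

0.548

ω = 8.796 rad/s (from 1.4 rev/s).
x = r cosθ ⇒ ẋ = −rω sinθ.
|v| = rω|sinθ| = 0.0641·8.796·|sin 103.6°| = 0.54804 m/s.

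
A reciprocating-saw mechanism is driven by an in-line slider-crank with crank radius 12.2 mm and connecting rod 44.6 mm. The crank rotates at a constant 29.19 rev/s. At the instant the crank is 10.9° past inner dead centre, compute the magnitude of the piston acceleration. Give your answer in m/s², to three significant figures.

508

ω = 2π·29.2 = 183.4 rad/s
x(θ) = r cosθ + √(L² − r² sin²θ); with ω constant, a = ω²·d²x/dθ².
d²x/dθ² = −r cosθ − r²(cos2θ)/√u − r⁴ sin²2θ/(4u^{3/2}),  u = L² − r² sin²θ = 0.00198384 m².
Substituting r = 0.0122 m, L = 0.0446 m, θ = 10.9°: d²x/dθ² = -0.015091 m.
a = ω²·d²x/dθ² = (183.4)²·(-0.015091) = -507.64 m/s²;  |a| = 507.64 m/s².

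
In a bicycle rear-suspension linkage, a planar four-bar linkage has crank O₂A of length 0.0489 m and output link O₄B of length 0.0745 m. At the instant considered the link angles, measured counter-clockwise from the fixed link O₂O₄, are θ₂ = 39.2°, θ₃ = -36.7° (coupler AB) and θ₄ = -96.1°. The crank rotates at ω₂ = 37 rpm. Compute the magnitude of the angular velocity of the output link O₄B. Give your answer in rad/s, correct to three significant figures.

2.87

ω₂ = 3.875 rad/s (from 37 rpm).
Differentiating the loop-closure r₂e^{iθ₂}+r₃e^{iθ₃}=r₁+r₄e^{iθ₄} gives r₂ω₂e^{iθ₂}+r₃ω₃e^{iθ₃}=r₄ω₄e^{iθ₄}.
Eliminating the other unknown: ω₄ = r₂ω₂ sin(θ₂−θ₃) / [r₄ sin(θ₄−θ₃)].
Numerator sine = +0.96987; denominator sine = -0.86074.
Result = 0.0489·3.875·(+0.96987) / (0.0745·(-0.86074)) = -2.8657 rad/s; magnitude 2.8657 rad/s.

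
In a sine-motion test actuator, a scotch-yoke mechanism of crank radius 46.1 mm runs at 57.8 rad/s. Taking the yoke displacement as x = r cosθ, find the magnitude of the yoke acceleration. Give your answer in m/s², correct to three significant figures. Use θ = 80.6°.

ω = 57.8 rad/s
x = r cosθ ⇒ ẍ = −rω² cosθ (ω constant).
|a| = rω²|cosθ| = 0.0461·(57.8)²·|cos 80.6°| = 25.154 m/s².

25.2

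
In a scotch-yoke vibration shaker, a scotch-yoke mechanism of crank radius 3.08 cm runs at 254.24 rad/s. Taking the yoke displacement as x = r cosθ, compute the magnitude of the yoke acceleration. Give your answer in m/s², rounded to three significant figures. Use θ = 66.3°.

ω = 254.2 rad/s
x = r cosθ ⇒ ẍ = −rω² cosθ (ω constant).
|a| = rω²|cosθ| = 0.0308·(254.2)²·|cos 66.3°| = 800.22 m/s².

800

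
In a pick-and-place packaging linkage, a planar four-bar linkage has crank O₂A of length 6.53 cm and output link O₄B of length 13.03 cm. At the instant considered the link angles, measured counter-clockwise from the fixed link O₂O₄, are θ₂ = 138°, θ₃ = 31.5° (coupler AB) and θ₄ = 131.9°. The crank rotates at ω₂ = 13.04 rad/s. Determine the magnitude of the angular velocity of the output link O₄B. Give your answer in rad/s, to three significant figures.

6.37

ω₂ = 13.04 rad/s
Differentiating the loop-closure r₂e^{iθ₂}+r₃e^{iθ₃}=r₁+r₄e^{iθ₄} gives r₂ω₂e^{iθ₂}+r₃ω₃e^{iθ₃}=r₄ω₄e^{iθ₄}.
Eliminating the other unknown: ω₄ = r₂ω₂ sin(θ₂−θ₃) / [r₄ sin(θ₄−θ₃)].
Numerator sine = +0.95882; denominator sine = +0.98357.
Result = 0.0653·13.04·(+0.95882) / (0.1303·(+0.98357)) = +6.3706 rad/s; magnitude 6.3706 rad/s.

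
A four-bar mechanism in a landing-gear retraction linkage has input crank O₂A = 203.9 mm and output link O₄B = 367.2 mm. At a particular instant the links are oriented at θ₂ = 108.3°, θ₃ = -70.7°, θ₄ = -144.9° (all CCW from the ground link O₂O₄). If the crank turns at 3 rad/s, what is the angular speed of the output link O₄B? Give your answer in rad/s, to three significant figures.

0.0302

ω₂ = 3 rad/s
Differentiating the loop-closure r₂e^{iθ₂}+r₃e^{iθ₃}=r₁+r₄e^{iθ₄} gives r₂ω₂e^{iθ₂}+r₃ω₃e^{iθ₃}=r₄ω₄e^{iθ₄}.
Eliminating the other unknown: ω₄ = r₂ω₂ sin(θ₂−θ₃) / [r₄ sin(θ₄−θ₃)].
Numerator sine = +0.01745; denominator sine = -0.96222.
Result = 0.2039·3·(+0.01745) / (0.3672·(-0.96222)) = -0.030215 rad/s; magnitude 0.030215 rad/s.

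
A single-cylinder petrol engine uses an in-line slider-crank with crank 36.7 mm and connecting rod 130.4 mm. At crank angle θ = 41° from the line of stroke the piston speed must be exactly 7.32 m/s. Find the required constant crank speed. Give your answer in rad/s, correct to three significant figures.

For an in-line slider-crank, |v_piston| = rω|sinθ|·[1 + r cosθ/√(L² − r² sin²θ)].
With r = 0.0367 m, L = 0.1304 m, θ = 41°: the bracketed kinematic factor |dx/dθ| = 0.029281 m.
ω = v/|dx/dθ| = 7.32/0.029281 = 249.99 rad/s.

250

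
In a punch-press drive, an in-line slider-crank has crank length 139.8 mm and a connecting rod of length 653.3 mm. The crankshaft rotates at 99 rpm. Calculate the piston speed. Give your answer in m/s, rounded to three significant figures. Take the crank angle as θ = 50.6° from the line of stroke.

1.27

ω = 2π·99/60 = 10.37 rad/s
For an in-line slider-crank, x = r cosθ + √(L² − r² sin²θ), so v = −rω sinθ·[1 + r cosθ/√(L² − r² sin²θ)].
With r = 0.1398 m, L = 0.6533 m, θ = 50.6°: √(L² − r² sin²θ) = 0.64431 m.
v = −0.1398·10.37·0.77273·[1 + 0.1398·0.63473/0.64431] = -1.2742 m/s.
|v| = 1.2742 m/s.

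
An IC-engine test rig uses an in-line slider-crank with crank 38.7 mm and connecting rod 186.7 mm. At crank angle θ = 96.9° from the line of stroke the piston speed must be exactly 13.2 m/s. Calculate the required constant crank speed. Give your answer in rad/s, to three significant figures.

For an in-line slider-crank, |v_piston| = rω|sinθ|·[1 + r cosθ/√(L² − r² sin²θ)].
With r = 0.0387 m, L = 0.1867 m, θ = 96.9°: the bracketed kinematic factor |dx/dθ| = 0.037442 m.
ω = v/|dx/dθ| = 13.2/0.037442 = 352.54 rad/s.

353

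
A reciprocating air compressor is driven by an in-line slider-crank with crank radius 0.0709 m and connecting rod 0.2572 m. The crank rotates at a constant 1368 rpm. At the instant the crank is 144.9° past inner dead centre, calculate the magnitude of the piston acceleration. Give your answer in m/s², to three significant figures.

1050

ω = 2π·1368/60 = 143.3 rad/s
x(θ) = r cosθ + √(L² − r² sin²θ); with ω constant, a = ω²·d²x/dθ².
d²x/dθ² = −r cosθ − r²(cos2θ)/√u − r⁴ sin²2θ/(4u^{3/2}),  u = L² − r² sin²θ = 0.0644898 m².
Substituting r = 0.0709 m, L = 0.2572 m, θ = 144.9°: d²x/dθ² = +0.05096 m.
a = ω²·d²x/dθ² = (143.3)²·(+0.05096) = +1045.8 m/s²;  |a| = 1045.8 m/s².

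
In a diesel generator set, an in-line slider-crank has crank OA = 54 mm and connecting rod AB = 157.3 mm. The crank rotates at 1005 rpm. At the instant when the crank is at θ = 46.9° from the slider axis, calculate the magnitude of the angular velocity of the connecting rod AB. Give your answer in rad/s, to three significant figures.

ω = 105.2 rad/s (converted from 1005 rpm).
The rod makes angle φ with the slider axis where L sinφ = r sinθ; differentiating, L cosφ·φ̇ = r ω cosθ.
L cosφ = √(L² − r² sin²θ) = 0.15228 m.
|ω_rod| = r ω |cosθ| / √(L² − r² sin²θ) = 0.054·105.2·0.68327/0.15228 = 25.5 rad/s.

25.5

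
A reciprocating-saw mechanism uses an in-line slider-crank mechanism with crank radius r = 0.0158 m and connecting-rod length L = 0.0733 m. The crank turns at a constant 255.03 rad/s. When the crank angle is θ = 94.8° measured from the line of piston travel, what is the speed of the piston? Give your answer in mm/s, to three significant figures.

3940

ω = 255 rad/s
For an in-line slider-crank, x = r cosθ + √(L² − r² sin²θ), so v = −rω sinθ·[1 + r cosθ/√(L² − r² sin²θ)].
With r = 0.0158 m, L = 0.0733 m, θ = 94.8°: √(L² − r² sin²θ) = 0.071589 m.
v = −0.0158·255·0.99649·[1 + 0.0158·-0.08368/0.071589] = -3.9412 m/s.
|v| = 3.9412 m/s = 3941.2 mm/s.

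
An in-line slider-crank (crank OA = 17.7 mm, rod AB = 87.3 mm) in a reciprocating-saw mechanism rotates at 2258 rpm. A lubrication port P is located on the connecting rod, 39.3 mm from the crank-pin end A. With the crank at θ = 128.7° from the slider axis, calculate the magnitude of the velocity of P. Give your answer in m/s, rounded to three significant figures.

3.40

ω = 236.5 rad/s.  Crank-pin speed |V_A| = rω = 4.1853 m/s, perpendicular to OA.
Rod angle: sinφ = −(r/L) sinθ ⇒ φ = -9.104°; ω_rod = −rω cosθ/√(L²−r²sin²θ) = +30.358 rad/s.
V_P = V_A + ω_rod × AP, with AP = 0.0393 m along the rod.
Components: V_Px = −rω sinθ − a·ω_rod·sinφ = -3.0776 m/s;  V_Py = rω cosθ + a·ω_rod·cosφ = -1.4388 m/s.
|V_P| = √(V_Px² + V_Py²) = 3.3973 m/s.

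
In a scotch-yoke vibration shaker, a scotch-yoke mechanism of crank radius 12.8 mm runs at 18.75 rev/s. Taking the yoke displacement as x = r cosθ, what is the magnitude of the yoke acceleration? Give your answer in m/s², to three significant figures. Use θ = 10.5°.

175

ω = 117.8 rad/s (from 18.75 rev/s).
x = r cosθ ⇒ ẍ = −rω² cosθ (ω constant).
|a| = rω²|cosθ| = 0.0128·(117.8)²·|cos 10.5°| = 174.68 m/s².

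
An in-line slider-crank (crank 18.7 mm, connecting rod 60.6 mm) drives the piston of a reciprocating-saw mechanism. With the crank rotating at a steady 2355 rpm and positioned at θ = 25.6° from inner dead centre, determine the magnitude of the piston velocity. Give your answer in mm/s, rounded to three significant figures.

2550

ω = 2π·2355/60 = 246.6 rad/s
For an in-line slider-crank, x = r cosθ + √(L² − r² sin²θ), so v = −rω sinθ·[1 + r cosθ/√(L² − r² sin²θ)].
With r = 0.0187 m, L = 0.0606 m, θ = 25.6°: √(L² − r² sin²θ) = 0.060059 m.
v = −0.0187·246.6·0.43209·[1 + 0.0187·0.90183/0.060059] = -2.5522 m/s.
|v| = 2.5522 m/s = 2552.2 mm/s.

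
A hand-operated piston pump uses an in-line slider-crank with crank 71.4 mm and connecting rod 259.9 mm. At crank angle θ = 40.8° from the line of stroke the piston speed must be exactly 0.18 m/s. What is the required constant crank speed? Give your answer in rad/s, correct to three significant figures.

3.18

For an in-line slider-crank, |v_piston| = rω|sinθ|·[1 + r cosθ/√(L² − r² sin²θ)].
With r = 0.0714 m, L = 0.2599 m, θ = 40.8°: the bracketed kinematic factor |dx/dθ| = 0.056517 m.
ω = v/|dx/dθ| = 0.18/0.056517 = 3.1849 rad/s.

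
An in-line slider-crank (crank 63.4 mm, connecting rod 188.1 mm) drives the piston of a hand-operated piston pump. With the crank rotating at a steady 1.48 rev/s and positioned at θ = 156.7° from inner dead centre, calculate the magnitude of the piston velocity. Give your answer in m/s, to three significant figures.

ω = 2π·1.48 = 9.299 rad/s
For an in-line slider-crank, x = r cosθ + √(L² − r² sin²θ), so v = −rω sinθ·[1 + r cosθ/√(L² − r² sin²θ)].
With r = 0.0634 m, L = 0.1881 m, θ = 156.7°: √(L² − r² sin²θ) = 0.18642 m.
v = −0.0634·9.299·0.39555·[1 + 0.0634·-0.91845/0.18642] = -0.16036 m/s.
|v| = 0.16036 m/s.

0.160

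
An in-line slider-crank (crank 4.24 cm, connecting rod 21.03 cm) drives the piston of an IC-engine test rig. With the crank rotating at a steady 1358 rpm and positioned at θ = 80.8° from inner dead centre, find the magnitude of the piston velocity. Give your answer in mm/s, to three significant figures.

6150

ω = 2π·1358/60 = 142.2 rad/s
For an in-line slider-crank, x = r cosθ + √(L² − r² sin²θ), so v = −rω sinθ·[1 + r cosθ/√(L² − r² sin²θ)].
With r = 0.0424 m, L = 0.2103 m, θ = 80.8°: √(L² − r² sin²θ) = 0.20609 m.
v = −0.0424·142.2·0.98714·[1 + 0.0424·0.15988/0.20609] = -6.1479 m/s.
|v| = 6.1479 m/s = 6147.9 mm/s.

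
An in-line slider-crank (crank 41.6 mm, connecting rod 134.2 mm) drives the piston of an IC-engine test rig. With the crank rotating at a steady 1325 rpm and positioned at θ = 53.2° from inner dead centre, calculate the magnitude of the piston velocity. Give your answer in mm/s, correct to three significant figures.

5510

ω = 2π·1325/60 = 138.8 rad/s
For an in-line slider-crank, x = r cosθ + √(L² − r² sin²θ), so v = −rω sinθ·[1 + r cosθ/√(L² − r² sin²θ)].
With r = 0.0416 m, L = 0.1342 m, θ = 53.2°: √(L² − r² sin²θ) = 0.13 m.
v = −0.0416·138.8·0.80073·[1 + 0.0416·0.59902/0.13] = -5.5079 m/s.
|v| = 5.5079 m/s = 5507.9 mm/s.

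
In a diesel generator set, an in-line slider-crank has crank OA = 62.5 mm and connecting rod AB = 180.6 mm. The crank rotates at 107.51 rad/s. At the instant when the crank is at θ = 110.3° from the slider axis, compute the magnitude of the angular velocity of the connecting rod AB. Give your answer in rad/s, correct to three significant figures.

ω = 107.5 rad/s
The rod makes angle φ with the slider axis where L sinφ = r sinθ; differentiating, L cosφ·φ̇ = r ω cosθ.
L cosφ = √(L² − r² sin²θ) = 0.17082 m.
|ω_rod| = r ω |cosθ| / √(L² − r² sin²θ) = 0.0625·107.5·0.34694/0.17082 = 13.647 rad/s.

13.6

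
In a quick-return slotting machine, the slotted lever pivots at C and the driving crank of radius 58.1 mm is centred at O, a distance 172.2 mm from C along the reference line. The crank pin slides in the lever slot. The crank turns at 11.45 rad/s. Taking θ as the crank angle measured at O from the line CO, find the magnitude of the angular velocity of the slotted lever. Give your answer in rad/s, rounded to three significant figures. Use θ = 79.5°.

ω = 11.45 rad/s
Crank pin A relative to C: A = (d + r cosθ, r sinθ); lever angle φ = atan2(r sinθ, d + r cosθ).
Differentiating tanφ: φ̇ = rω(d cosθ + r)/(d² + r² + 2dr cosθ).
d² + r² + 2dr cosθ = |CA|² = 0.0366749 m²;  d cosθ + r = +0.089481 m.
|ω_lever| = |0.0581·11.45·+0.089481| / 0.0366749 = 1.6231 rad/s.

1.62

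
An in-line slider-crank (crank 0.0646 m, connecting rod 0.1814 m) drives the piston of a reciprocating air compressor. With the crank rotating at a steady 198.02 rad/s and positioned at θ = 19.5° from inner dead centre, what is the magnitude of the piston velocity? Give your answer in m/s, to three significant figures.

5.71

ω = 198 rad/s
For an in-line slider-crank, x = r cosθ + √(L² − r² sin²θ), so v = −rω sinθ·[1 + r cosθ/√(L² − r² sin²θ)].
With r = 0.0646 m, L = 0.1814 m, θ = 19.5°: √(L² − r² sin²θ) = 0.18011 m.
v = −0.0646·198·0.33381·[1 + 0.0646·0.94264/0.18011] = -5.7138 m/s.
|v| = 5.7138 m/s.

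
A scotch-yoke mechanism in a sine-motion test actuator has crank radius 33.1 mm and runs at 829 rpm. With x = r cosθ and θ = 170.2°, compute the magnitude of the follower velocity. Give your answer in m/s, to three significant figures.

0.489

ω = 86.81 rad/s (from 829 rpm).
x = r cosθ ⇒ ẋ = −rω sinθ.
|v| = rω|sinθ| = 0.0331·86.81·|sin 170.2°| = 0.4891 m/s.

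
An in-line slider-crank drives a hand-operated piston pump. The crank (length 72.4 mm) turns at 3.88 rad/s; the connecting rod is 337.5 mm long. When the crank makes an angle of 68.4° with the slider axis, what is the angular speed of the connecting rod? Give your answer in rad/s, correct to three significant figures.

0.313

ω = 3.88 rad/s
The rod makes angle φ with the slider axis where L sinφ = r sinθ; differentiating, L cosφ·φ̇ = r ω cosθ.
L cosφ = √(L² − r² sin²θ) = 0.33072 m.
|ω_rod| = r ω |cosθ| / √(L² − r² sin²θ) = 0.0724·3.88·0.36812/0.33072 = 0.31268 rad/s.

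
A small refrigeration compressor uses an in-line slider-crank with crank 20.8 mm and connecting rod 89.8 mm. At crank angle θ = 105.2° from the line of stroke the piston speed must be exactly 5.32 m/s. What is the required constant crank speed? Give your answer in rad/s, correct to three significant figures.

For an in-line slider-crank, |v_piston| = rω|sinθ|·[1 + r cosθ/√(L² − r² sin²θ)].
With r = 0.0208 m, L = 0.0898 m, θ = 105.2°: the bracketed kinematic factor |dx/dθ| = 0.018822 m.
ω = v/|dx/dθ| = 5.32/0.018822 = 282.65 rad/s.

283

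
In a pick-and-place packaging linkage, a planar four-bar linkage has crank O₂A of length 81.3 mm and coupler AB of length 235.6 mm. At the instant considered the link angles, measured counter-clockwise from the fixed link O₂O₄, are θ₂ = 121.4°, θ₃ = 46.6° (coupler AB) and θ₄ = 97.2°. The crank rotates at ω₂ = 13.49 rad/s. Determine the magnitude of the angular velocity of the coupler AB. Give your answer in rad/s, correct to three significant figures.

2.47

ω₂ = 13.49 rad/s
Differentiating the loop-closure r₂e^{iθ₂}+r₃e^{iθ₃}=r₁+r₄e^{iθ₄} gives r₂ω₂e^{iθ₂}+r₃ω₃e^{iθ₃}=r₄ω₄e^{iθ₄}.
Eliminating the other unknown: ω₃ = r₂ω₂ sin(θ₄−θ₂) / [r₃ sin(θ₃−θ₄)].
Numerator sine = -0.40992; denominator sine = -0.77273.
Result = 0.0813·13.49·(-0.40992) / (0.2356·(-0.77273)) = +2.4694 rad/s; magnitude 2.4694 rad/s.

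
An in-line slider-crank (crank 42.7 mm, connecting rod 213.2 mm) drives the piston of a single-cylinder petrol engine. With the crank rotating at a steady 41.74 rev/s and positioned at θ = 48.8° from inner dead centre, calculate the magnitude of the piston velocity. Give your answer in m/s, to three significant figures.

9.55

ω = 2π·41.7 = 262.3 rad/s
For an in-line slider-crank, x = r cosθ + √(L² − r² sin²θ), so v = −rω sinθ·[1 + r cosθ/√(L² − r² sin²θ)].
With r = 0.0427 m, L = 0.2132 m, θ = 48.8°: √(L² − r² sin²θ) = 0.21077 m.
v = −0.0427·262.3·0.75241·[1 + 0.0427·0.65869/0.21077] = -9.5503 m/s.
|v| = 9.5503 m/s.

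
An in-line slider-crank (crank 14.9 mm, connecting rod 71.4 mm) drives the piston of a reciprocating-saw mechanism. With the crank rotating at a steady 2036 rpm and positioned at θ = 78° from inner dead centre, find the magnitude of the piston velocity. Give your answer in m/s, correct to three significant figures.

ω = 2π·2036/60 = 213.2 rad/s
For an in-line slider-crank, x = r cosθ + √(L² − r² sin²θ), so v = −rω sinθ·[1 + r cosθ/√(L² − r² sin²θ)].
With r = 0.0149 m, L = 0.0714 m, θ = 78°: √(L² − r² sin²θ) = 0.069897 m.
v = −0.0149·213.2·0.97815·[1 + 0.0149·0.20791/0.069897] = -3.2451 m/s.
|v| = 3.2451 m/s.

3.25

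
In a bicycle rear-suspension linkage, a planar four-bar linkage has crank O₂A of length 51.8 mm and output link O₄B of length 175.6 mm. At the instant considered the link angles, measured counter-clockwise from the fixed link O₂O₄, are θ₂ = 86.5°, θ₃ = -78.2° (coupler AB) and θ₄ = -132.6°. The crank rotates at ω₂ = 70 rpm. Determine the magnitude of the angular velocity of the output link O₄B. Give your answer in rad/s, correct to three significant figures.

0.702

ω₂ = 7.33 rad/s (from 70 rpm).
Differentiating the loop-closure r₂e^{iθ₂}+r₃e^{iθ₃}=r₁+r₄e^{iθ₄} gives r₂ω₂e^{iθ₂}+r₃ω₃e^{iθ₃}=r₄ω₄e^{iθ₄}.
Eliminating the other unknown: ω₄ = r₂ω₂ sin(θ₂−θ₃) / [r₄ sin(θ₄−θ₃)].
Numerator sine = +0.26387; denominator sine = -0.81310.
Result = 0.0518·7.33·(+0.26387) / (0.1756·(-0.81310)) = -0.70175 rad/s; magnitude 0.70175 rad/s.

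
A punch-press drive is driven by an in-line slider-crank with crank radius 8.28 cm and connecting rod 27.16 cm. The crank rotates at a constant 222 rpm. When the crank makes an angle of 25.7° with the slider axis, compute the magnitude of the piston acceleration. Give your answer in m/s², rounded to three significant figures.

49.1

ω = 2π·222/60 = 23.25 rad/s
x(θ) = r cosθ + √(L² − r² sin²θ); with ω constant, a = ω²·d²x/dθ².
d²x/dθ² = −r cosθ − r²(cos2θ)/√u − r⁴ sin²2θ/(4u^{3/2}),  u = L² − r² sin²θ = 0.0724772 m².
Substituting r = 0.0828 m, L = 0.2716 m, θ = 25.7°: d²x/dθ² = -0.090865 m.
a = ω²·d²x/dθ² = (23.25)²·(-0.090865) = -49.109 m/s²;  |a| = 49.109 m/s².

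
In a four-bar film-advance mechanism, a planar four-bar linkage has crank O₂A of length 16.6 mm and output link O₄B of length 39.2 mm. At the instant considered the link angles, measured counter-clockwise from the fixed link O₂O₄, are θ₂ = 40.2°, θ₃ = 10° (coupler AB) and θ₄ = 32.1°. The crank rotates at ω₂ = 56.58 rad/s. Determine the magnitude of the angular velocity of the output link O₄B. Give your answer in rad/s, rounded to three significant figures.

32.0

ω₂ = 56.58 rad/s
Differentiating the loop-closure r₂e^{iθ₂}+r₃e^{iθ₃}=r₁+r₄e^{iθ₄} gives r₂ω₂e^{iθ₂}+r₃ω₃e^{iθ₃}=r₄ω₄e^{iθ₄}.
Eliminating the other unknown: ω₄ = r₂ω₂ sin(θ₂−θ₃) / [r₄ sin(θ₄−θ₃)].
Numerator sine = +0.50302; denominator sine = +0.37622.
Result = 0.0166·56.58·(+0.50302) / (0.0392·(+0.37622)) = +32.035 rad/s; magnitude 32.035 rad/s.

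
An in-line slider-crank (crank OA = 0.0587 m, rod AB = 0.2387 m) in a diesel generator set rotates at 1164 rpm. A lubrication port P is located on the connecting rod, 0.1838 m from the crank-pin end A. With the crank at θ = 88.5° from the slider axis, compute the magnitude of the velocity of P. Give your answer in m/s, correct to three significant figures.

7.19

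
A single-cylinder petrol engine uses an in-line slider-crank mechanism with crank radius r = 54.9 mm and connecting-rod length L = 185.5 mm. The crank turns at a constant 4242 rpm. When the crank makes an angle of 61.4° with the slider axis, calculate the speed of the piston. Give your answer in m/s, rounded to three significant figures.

24.6

ω = 2π·4242/60 = 444.2 rad/s
For an in-line slider-crank, x = r cosθ + √(L² − r² sin²θ), so v = −rω sinθ·[1 + r cosθ/√(L² − r² sin²θ)].
With r = 0.0549 m, L = 0.1855 m, θ = 61.4°: √(L² − r² sin²θ) = 0.17913 m.
v = −0.0549·444.2·0.87798·[1 + 0.0549·0.47869/0.17913] = -24.553 m/s.
|v| = 24.553 m/s.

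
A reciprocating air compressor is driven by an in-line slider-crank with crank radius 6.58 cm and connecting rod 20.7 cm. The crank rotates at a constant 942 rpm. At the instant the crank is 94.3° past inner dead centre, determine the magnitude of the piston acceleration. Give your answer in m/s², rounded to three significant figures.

260

ω = 2π·942/60 = 98.65 rad/s
x(θ) = r cosθ + √(L² − r² sin²θ); with ω constant, a = ω²·d²x/dθ².
d²x/dθ² = −r cosθ − r²(cos2θ)/√u − r⁴ sin²2θ/(4u^{3/2}),  u = L² − r² sin²θ = 0.0385437 m².
Substituting r = 0.0658 m, L = 0.207 m, θ = 94.3°: d²x/dθ² = +0.026725 m.
a = ω²·d²x/dθ² = (98.65)²·(+0.026725) = +260.06 m/s²;  |a| = 260.06 m/s².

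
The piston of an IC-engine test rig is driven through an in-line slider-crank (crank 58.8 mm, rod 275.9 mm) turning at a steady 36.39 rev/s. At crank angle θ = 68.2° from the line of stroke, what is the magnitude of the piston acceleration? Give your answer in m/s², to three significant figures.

661

ω = 2π·36.4 = 228.6 rad/s
x(θ) = r cosθ + √(L² − r² sin²θ); with ω constant, a = ω²·d²x/dθ².
d²x/dθ² = −r cosθ − r²(cos2θ)/√u − r⁴ sin²2θ/(4u^{3/2}),  u = L² − r² sin²θ = 0.0731402 m².
Substituting r = 0.0588 m, L = 0.2759 m, θ = 68.2°: d²x/dθ² = -0.01265 m.
a = ω²·d²x/dθ² = (228.6)²·(-0.01265) = -661.34 m/s²;  |a| = 661.34 m/s².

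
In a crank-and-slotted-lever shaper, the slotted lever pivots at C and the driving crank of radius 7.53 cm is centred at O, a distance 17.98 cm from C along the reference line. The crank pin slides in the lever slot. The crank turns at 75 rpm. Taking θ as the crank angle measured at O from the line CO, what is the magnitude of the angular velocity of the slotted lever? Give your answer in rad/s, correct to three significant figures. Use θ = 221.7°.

1.96

ω = 7.854 rad/s (from 75 rpm).
Crank pin A relative to C: A = (d + r cosθ, r sinθ); lever angle φ = atan2(r sinθ, d + r cosθ).
Differentiating tanφ: φ̇ = rω(d cosθ + r)/(d² + r² + 2dr cosθ).
d² + r² + 2dr cosθ = |CA|² = 0.0177808 m²;  d cosθ + r = -0.058946 m.
|ω_lever| = |0.0753·7.854·-0.058946| / 0.0177808 = 1.9606 rad/s.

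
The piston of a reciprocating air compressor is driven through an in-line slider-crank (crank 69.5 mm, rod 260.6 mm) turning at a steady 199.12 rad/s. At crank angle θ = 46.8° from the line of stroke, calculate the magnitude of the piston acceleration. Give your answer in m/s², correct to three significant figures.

ω = 199.1 rad/s
x(θ) = r cosθ + √(L² − r² sin²θ); with ω constant, a = ω²·d²x/dθ².
d²x/dθ² = −r cosθ − r²(cos2θ)/√u − r⁴ sin²2θ/(4u^{3/2}),  u = L² − r² sin²θ = 0.0653456 m².
Substituting r = 0.0695 m, L = 0.2606 m, θ = 46.8°: d²x/dθ² = -0.046737 m.
a = ω²·d²x/dθ² = (199.1)²·(-0.046737) = -1853.1 m/s²;  |a| = 1853.1 m/s².

1850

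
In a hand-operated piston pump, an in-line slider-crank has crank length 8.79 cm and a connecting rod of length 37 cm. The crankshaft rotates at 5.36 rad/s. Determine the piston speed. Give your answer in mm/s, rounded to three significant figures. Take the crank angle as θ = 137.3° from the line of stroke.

ω = 5.36 rad/s
For an in-line slider-crank, x = r cosθ + √(L² − r² sin²θ), so v = −rω sinθ·[1 + r cosθ/√(L² − r² sin²θ)].
With r = 0.0879 m, L = 0.37 m, θ = 137.3°: √(L² − r² sin²θ) = 0.36517 m.
v = −0.0879·5.36·0.67816·[1 + 0.0879·-0.73491/0.36517] = -0.26299 m/s.
|v| = 0.26299 m/s = 262.99 mm/s.

263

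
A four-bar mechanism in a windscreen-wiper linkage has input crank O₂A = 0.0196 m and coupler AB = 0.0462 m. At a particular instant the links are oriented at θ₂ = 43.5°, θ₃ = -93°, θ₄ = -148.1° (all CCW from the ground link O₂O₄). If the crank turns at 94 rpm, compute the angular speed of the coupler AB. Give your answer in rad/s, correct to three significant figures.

1.02

ω₂ = 9.844 rad/s (from 94 rpm).
Differentiating the loop-closure r₂e^{iθ₂}+r₃e^{iθ₃}=r₁+r₄e^{iθ₄} gives r₂ω₂e^{iθ₂}+r₃ω₃e^{iθ₃}=r₄ω₄e^{iθ₄}.
Eliminating the other unknown: ω₃ = r₂ω₂ sin(θ₄−θ₂) / [r₃ sin(θ₃−θ₄)].
Numerator sine = +0.20108; denominator sine = +0.82015.
Result = 0.0196·9.844·(+0.20108) / (0.0462·(+0.82015)) = +1.0239 rad/s; magnitude 1.0239 rad/s.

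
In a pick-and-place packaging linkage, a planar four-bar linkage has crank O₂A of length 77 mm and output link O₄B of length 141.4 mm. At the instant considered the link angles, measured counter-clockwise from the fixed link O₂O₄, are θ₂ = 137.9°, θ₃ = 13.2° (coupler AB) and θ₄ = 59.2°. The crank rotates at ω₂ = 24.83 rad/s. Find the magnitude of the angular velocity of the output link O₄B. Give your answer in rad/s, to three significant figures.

ω₂ = 24.83 rad/s
Differentiating the loop-closure r₂e^{iθ₂}+r₃e^{iθ₃}=r₁+r₄e^{iθ₄} gives r₂ω₂e^{iθ₂}+r₃ω₃e^{iθ₃}=r₄ω₄e^{iθ₄}.
Eliminating the other unknown: ω₄ = r₂ω₂ sin(θ₂−θ₃) / [r₄ sin(θ₄−θ₃)].
Numerator sine = +0.82214; denominator sine = +0.71934.
Result = 0.077·24.83·(+0.82214) / (0.1414·(+0.71934)) = +15.454 rad/s; magnitude 15.454 rad/s.

15.5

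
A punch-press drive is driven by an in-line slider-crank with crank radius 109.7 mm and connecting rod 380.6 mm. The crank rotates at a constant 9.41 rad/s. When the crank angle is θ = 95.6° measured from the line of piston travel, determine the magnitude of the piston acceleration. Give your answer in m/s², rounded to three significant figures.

3.81

ω = 9.41 rad/s
x(θ) = r cosθ + √(L² − r² sin²θ); with ω constant, a = ω²·d²x/dθ².
d²x/dθ² = −r cosθ − r²(cos2θ)/√u − r⁴ sin²2θ/(4u^{3/2}),  u = L² − r² sin²θ = 0.132937 m².
Substituting r = 0.1097 m, L = 0.3806 m, θ = 95.6°: d²x/dθ² = +0.043054 m.
a = ω²·d²x/dθ² = (9.41)²·(+0.043054) = +3.8123 m/s²;  |a| = 3.8123 m/s².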